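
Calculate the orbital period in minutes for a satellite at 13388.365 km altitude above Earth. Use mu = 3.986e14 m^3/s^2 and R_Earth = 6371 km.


r = 19759.3650 km = 1.9759365e+07 m
T = 2*pi*sqrt(r^3/mu) = 2*pi*sqrt(7.7146984e+21 / 3.986e14)
T = 27642.0785 s = 460.7013 min

460.7013 minutes


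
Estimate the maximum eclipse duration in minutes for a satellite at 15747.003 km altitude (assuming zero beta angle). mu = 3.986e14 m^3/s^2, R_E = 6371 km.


r = 22118.0030 km
T = 545.6056 min
Eclipse fraction = arcsin(R_E/r)/pi = arcsin(6371.0000/22118.0030)/pi
= arcsin(0.2880459)/pi = 0.09300557
Eclipse duration = 0.09300557 * 545.6056 = 50.7444 min

50.7444 minutes


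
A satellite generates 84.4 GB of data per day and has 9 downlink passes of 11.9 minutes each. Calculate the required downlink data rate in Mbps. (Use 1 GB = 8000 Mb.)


total contact time = 9 * 11.9 * 60 = 6426.0000 s
data = 84.4 GB = 675200.0000 Mb
rate = 675200.0000 / 6426.0000 = 105.0731 Mbps

105.0731 Mbps


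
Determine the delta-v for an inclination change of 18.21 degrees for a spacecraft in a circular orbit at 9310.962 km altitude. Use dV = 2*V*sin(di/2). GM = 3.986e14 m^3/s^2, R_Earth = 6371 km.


r = 15681.9620 km = 1.5681962e+07 m
V = sqrt(mu/r) = 5041.6007 m/s
di = 18.21 deg = 0.3178245 rad
dV = 2*V*sin(di/2) = 2*5041.6007*sin(0.1589122)
dV = 1595.6085 m/s = 1.5956 km/s

1.5956 km/s


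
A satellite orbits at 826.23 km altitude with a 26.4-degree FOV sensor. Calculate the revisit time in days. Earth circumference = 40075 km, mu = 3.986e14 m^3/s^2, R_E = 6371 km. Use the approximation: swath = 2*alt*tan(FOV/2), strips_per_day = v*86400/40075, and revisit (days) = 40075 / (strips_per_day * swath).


swath = 2*826.23*tan(0.2303835) = 387.5810 km
v = sqrt(mu/r) = 7441.9364 m/s = 7.4419 km/s
strips/day = v*86400/40075 = 7.4419*86400/40075 = 16.0445
coverage/day = strips * swath = 16.0445 * 387.5810 = 6218.5430 km
revisit = 40075 / 6218.5430 = 6.4444 days

6.4444 days


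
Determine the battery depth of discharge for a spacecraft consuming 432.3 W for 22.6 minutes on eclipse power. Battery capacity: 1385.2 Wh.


E_used = P * t / 60 = 432.3 * 22.6 / 60 = 162.8330 Wh
DOD = E_used / E_total * 100 = 162.8330 / 1385.2 * 100
DOD = 11.7552 %

11.7552 %


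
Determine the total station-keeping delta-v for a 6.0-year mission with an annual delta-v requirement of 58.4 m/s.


dV = rate * years = 58.4 * 6.0
dV = 350.4000 m/s

350.4000 m/s


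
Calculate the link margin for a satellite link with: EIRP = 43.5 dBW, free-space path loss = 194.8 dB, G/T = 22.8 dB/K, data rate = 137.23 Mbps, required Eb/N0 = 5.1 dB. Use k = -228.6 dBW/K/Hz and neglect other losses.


C/N0 = EIRP - FSPL + G/T - k = 43.5 - 194.8 + 22.8 - (-228.6)
C/N0 = 100.1000 dB-Hz
R_b = 137.23 Mbps = 1.3723e+08 bps -> 10*log10(R_b) = 81.3745 dB-Hz
Eb/N0 = C/N0 - 10*log10(R_b) = 100.1000 - 81.3745 = 18.7255 dB
Margin = Eb/N0 - Eb/N0_req = 18.7255 - 5.1 = 13.6255 dB (link closes)

13.6255 dB


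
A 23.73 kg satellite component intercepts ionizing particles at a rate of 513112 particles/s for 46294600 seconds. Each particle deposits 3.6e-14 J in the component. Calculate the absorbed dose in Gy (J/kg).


Total energy deposited = rate * time * E_per
  = 513112 * 46294600 * 3.6e-14 = 0.8551553 J
Dose = E_total / mass = 0.8551553 / 23.73
Dose = 0.03603689 Gy

0.0360 Gy


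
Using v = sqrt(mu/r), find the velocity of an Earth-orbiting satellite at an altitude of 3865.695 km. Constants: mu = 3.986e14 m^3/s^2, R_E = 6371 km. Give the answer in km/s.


r = R_E + alt = 6371.0 + 3865.695 = 10236.6950 km = 1.0236695e+07 m
v = sqrt(mu/r) = sqrt(3.986e14 / 1.0236695e+07) = 6240.0600 m/s = 6.2401 km/s

6.2401 km/s


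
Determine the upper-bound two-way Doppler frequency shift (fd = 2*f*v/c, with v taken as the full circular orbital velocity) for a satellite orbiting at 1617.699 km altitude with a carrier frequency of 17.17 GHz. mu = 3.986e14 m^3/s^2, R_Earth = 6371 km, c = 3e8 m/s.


r = 7.988699e+06 m
v = sqrt(mu/r) = 7063.6735 m/s (worst-case radial velocity)
f = 17.17 GHz = 1.717e+10 Hz
fd = 2*f*v/c = 2*1.717e+10*7063.6735/3.0e+08
fd = 808555.1623 Hz

808555.1623 Hz


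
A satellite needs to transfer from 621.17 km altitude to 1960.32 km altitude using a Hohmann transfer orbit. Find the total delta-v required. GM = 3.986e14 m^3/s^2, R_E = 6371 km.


r1 = 6992.1700 km = 6.99217e+06 m
r2 = 8331.3200 km = 8.33132e+06 m
dv1 = sqrt(mu/r1)*(sqrt(2*r2/(r1+r2)) - 1) = 323.0074 m/s
dv2 = sqrt(mu/r2)*(1 - sqrt(2*r1/(r1+r2))) = 309.1496 m/s
total dv = |dv1| + |dv2| = 323.0074 + 309.1496 = 632.1570 m/s = 0.632157 km/s

0.6322 km/s


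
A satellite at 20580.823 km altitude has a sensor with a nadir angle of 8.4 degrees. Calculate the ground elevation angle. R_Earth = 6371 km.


r = R_E + alt = 26951.8230 km
Law of sines in the satellite / Earth-center / ground-point triangle:
  sin(nadir)/R_E = sin(90 + el)/r  =>  cos(el) = (r/R_E)*sin(nadir)
cos(el) = (26951.8230 / 6371.0000) * sin(8.4 deg) = 0.6179884
el = arccos(0.6179884) = 51.8306 deg
(Earth-central angle = 90 - nadir - el = 29.7694 deg)

51.8306 degrees


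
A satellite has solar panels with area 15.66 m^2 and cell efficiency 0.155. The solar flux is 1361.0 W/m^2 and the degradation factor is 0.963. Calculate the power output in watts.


P = area * eta * S * degradation
P = 15.66 * 0.155 * 1361.0 * 0.963
P = 3181.3238 W

3181.3238 W


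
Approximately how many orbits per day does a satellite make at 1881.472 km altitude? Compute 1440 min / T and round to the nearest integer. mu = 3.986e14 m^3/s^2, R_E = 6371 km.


r = 8.252472e+06 m
T = 2*pi*sqrt(r^3/mu) = 7460.8329 s = 124.3472 min
revs/day = 1440 / 124.3472 = 11.5805
Rounded: 12 revolutions per day

12 revolutions per day


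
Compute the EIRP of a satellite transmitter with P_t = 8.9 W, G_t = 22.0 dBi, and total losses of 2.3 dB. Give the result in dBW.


Pt = 8.9 W = 9.4939 dBW
EIRP = Pt_dBW + Gt - losses = 9.4939 + 22.0 - 2.3 = 29.1939 dBW

29.1939 dBW


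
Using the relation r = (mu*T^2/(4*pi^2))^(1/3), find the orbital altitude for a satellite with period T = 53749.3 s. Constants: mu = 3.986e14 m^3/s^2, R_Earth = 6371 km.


T = 53749.3 s
r = (mu*T^2/(4*pi^2))^(1/3) = (3.986e14 * 53749.3^2 / (4*pi^2))^(1/3)
r = 3.0782772e+07 m = 30782.7721 km
alt = r - R_E = 30782.7721 - 6371 = 24411.7721 km

24411.7721 km


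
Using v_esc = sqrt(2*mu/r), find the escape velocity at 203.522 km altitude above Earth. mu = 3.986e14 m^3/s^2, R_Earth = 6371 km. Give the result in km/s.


r = 6371.0 + 203.522 = 6574.5220 km = 6.574522e+06 m
v_esc = sqrt(2*mu/r) = sqrt(2*3.986e14 / 6.574522e+06)
v_esc = 11011.6286 m/s = 11.0116 km/s

11.0116 km/s


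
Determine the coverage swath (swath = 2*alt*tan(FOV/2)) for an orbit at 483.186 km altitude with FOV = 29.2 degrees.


FOV = 29.2 deg = 0.5096361 rad
swath = 2 * alt * tan(FOV/2) = 2 * 483.186 * tan(0.2548181)
swath = 2 * 483.186 * 0.2604805
swath = 251.7211 km

251.7211 km


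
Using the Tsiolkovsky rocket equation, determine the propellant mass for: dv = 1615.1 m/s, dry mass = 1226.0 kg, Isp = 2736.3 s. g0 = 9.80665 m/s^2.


ve = Isp * g0 = 2736.3 * 9.80665 = 26833.936395 m/s
mass ratio = exp(dv/ve) = exp(1615.1/26833.936395) = 1.06203694
m_prop = m_dry * (mr - 1) = 1226.0 * (1.06203694 - 1)
m_prop = 76.0573 kg

76.0573 kg


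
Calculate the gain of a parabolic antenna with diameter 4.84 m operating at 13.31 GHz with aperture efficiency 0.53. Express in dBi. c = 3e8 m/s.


lambda = c/f = 3e8 / 1.331e+10 = 0.02253944 m
G = eta*(pi*D/lambda)^2 = 0.53*(pi*4.84/0.02253944)^2
G = 241201.4642 (linear)
G = 10*log10(241201.4642) = 53.8238 dBi

53.8238 dBi


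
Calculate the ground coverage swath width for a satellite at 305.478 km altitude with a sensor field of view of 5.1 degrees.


FOV = 5.1 deg = 0.08901179 rad
swath = 2 * alt * tan(FOV/2) = 2 * 305.478 * tan(0.0445059)
swath = 2 * 305.478 * 0.0445353
swath = 27.2091 km

27.2091 km


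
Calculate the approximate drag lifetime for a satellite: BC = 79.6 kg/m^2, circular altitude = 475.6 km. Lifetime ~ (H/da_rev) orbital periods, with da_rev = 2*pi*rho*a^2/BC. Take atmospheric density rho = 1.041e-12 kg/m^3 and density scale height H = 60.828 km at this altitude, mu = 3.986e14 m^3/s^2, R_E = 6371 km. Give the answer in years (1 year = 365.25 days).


a = R_E + alt = 6846.6000 km = 6.8466e+06 m
da_rev = 2*pi*rho*a^2/BC = 2*pi*1.041e-12*(6.8466e+06)^2/79.6 = 3.851833 m per revolution
N = H/da_rev = 60828.0000 m / 3.851833 m = 15791.9622 revolutions
P = 2*pi*sqrt(a^3/mu) = 5637.9816 s
lifetime = N*P = 15791.9622 * 5637.9816 = 8.9034792e+07 s = 1030.4953 days
years = 1030.4953 / 365.25 = 2.8213 years

2.8213 years


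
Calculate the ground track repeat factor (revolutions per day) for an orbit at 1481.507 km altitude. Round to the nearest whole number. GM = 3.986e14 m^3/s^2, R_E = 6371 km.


r = 7.852507e+06 m
T = 2*pi*sqrt(r^3/mu) = 6925.0629 s = 115.4177 min
revs/day = 1440 / 115.4177 = 12.4764
Rounded: 12 revolutions per day

12 revolutions per day


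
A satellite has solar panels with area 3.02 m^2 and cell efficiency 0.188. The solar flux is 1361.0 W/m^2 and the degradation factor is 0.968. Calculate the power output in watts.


P = area * eta * S * degradation
P = 3.02 * 0.188 * 1361.0 * 0.968
P = 747.9943 W

747.9943 W


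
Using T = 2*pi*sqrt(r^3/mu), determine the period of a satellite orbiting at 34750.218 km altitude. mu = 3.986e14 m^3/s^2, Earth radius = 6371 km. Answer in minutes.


r = 41121.2180 km = 4.1121218e+07 m
T = 2*pi*sqrt(r^3/mu) = 2*pi*sqrt(6.9534111e+22 / 3.986e14)
T = 82987.0212 s = 1383.1170 min

1383.1170 minutes


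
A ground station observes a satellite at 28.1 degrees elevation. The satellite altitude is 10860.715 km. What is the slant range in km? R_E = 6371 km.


h = 10860.715 km, el = 28.1 deg
d = -R_E*sin(el) + sqrt((R_E*sin(el))^2 + 2*R_E*h + h^2)
d = -6371.0000*sin(0.4904375) + sqrt((6371.0000*0.4710119)^2 + 2*6371.0000*10860.715 + 10860.715^2)
d = 13288.6665 km

13288.6665 km


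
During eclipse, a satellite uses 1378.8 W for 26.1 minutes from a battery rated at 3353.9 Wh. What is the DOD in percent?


E_used = P * t / 60 = 1378.8 * 26.1 / 60 = 599.7780 Wh
DOD = E_used / E_total * 100 = 599.7780 / 3353.9 * 100
DOD = 17.8830 %

17.8830 %


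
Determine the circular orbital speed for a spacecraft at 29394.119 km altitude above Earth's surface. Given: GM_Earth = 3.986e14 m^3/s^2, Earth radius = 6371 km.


r = R_E + alt = 6371.0 + 29394.119 = 35765.1190 km = 3.5765119e+07 m
v = sqrt(mu/r) = sqrt(3.986e14 / 3.5765119e+07) = 3338.4034 m/s = 3.3384 km/s

3.3384 km/s


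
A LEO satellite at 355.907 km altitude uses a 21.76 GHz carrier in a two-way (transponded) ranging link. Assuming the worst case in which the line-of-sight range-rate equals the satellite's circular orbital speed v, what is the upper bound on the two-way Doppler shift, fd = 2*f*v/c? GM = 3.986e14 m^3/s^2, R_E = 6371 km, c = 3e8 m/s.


r = 6.726907e+06 m
v = sqrt(mu/r) = 7697.6992 m/s (worst-case radial velocity)
f = 21.76 GHz = 2.176e+10 Hz
fd = 2*f*v/c = 2*2.176e+10*7697.6992/3.0e+08
fd = 1.1166796e+06 Hz

1.1167e+06 Hz


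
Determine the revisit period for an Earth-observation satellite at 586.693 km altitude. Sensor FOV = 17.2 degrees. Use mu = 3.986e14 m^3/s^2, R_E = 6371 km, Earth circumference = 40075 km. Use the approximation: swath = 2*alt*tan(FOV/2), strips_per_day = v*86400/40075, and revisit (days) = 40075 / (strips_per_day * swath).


swath = 2*586.693*tan(0.1500983) = 177.4579 km
v = sqrt(mu/r) = 7568.9566 m/s = 7.5690 km/s
strips/day = v*86400/40075 = 7.5690*86400/40075 = 16.3183
coverage/day = strips * swath = 16.3183 * 177.4579 = 2895.8208 km
revisit = 40075 / 2895.8208 = 13.8389 days

13.8389 days


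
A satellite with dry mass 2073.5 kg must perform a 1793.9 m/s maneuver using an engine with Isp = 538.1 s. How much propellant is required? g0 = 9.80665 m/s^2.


ve = Isp * g0 = 538.1 * 9.80665 = 5276.958365 m/s
mass ratio = exp(dv/ve) = exp(1793.9/5276.958365) = 1.40487681
m_prop = m_dry * (mr - 1) = 2073.5 * (1.40487681 - 1)
m_prop = 839.5121 kg

839.5121 kg


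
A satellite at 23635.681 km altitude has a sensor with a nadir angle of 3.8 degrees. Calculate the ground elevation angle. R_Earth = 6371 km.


r = R_E + alt = 30006.6810 km
Law of sines in the satellite / Earth-center / ground-point triangle:
  sin(nadir)/R_E = sin(90 + el)/r  =>  cos(el) = (r/R_E)*sin(nadir)
cos(el) = (30006.6810 / 6371.0000) * sin(3.8 deg) = 0.3121425
el = arccos(0.3121425) = 71.8116 deg
(Earth-central angle = 90 - nadir - el = 14.3884 deg)

71.8116 degrees


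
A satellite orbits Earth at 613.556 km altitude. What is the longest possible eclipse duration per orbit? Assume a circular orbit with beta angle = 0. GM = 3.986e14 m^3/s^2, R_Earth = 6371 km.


r = 6984.5560 km
T = 96.8207 min
Eclipse fraction = arcsin(R_E/r)/pi = arcsin(6371.0000/6984.5560)/pi
= arcsin(0.9121553)/pi = 0.3655829
Eclipse duration = 0.3655829 * 96.8207 = 35.3960 min

35.3960 minutes


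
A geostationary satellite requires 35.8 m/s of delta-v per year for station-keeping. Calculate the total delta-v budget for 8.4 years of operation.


dV = rate * years = 35.8 * 8.4
dV = 300.7200 m/s

300.7200 m/s


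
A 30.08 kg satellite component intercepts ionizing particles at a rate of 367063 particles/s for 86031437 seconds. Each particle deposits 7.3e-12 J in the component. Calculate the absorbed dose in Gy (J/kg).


Total energy deposited = rate * time * E_per
  = 367063 * 86031437 * 7.3e-12 = 230.5264 J
Dose = E_total / mass = 230.5264 / 30.08
Dose = 7.6638 Gy

7.6638 Gy


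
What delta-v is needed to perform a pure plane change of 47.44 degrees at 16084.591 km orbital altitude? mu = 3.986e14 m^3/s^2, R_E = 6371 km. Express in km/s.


r = 22455.5910 km = 2.2455591e+07 m
V = sqrt(mu/r) = 4213.1450 m/s
di = 47.44 deg = 0.8279842 rad
dV = 2*V*sin(di/2) = 2*4213.1450*sin(0.4139921)
dV = 3389.6216 m/s = 3.3896 km/s

3.3896 km/s


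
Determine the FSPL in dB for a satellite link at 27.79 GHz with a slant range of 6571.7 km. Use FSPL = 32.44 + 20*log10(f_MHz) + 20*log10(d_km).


f = 27.79 GHz = 27790.0000 MHz
d = 6571.7 km
FSPL = 32.44 + 20*log10(27790.0000) + 20*log10(6571.7)
FSPL = 32.44 + 88.8778 + 76.3536
FSPL = 197.6713 dB

197.6713 dB


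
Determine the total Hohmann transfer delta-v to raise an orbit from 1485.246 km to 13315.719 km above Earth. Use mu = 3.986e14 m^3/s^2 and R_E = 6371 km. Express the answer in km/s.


r1 = 7856.2460 km = 7.856246e+06 m
r2 = 19686.7190 km = 1.9686719e+07 m
dv1 = sqrt(mu/r1)*(sqrt(2*r2/(r1+r2)) - 1) = 1393.4572 m/s
dv2 = sqrt(mu/r2)*(1 - sqrt(2*r1/(r1+r2))) = 1101.0905 m/s
total dv = |dv1| + |dv2| = 1393.4572 + 1101.0905 = 2494.5477 m/s = 2.4945 km/s

2.4945 km/s


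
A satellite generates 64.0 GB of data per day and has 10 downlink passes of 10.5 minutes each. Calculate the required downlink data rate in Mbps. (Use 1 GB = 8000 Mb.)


total contact time = 10 * 10.5 * 60 = 6300.0000 s
data = 64.0 GB = 512000.0000 Mb
rate = 512000.0000 / 6300.0000 = 81.2698 Mbps

81.2698 Mbps


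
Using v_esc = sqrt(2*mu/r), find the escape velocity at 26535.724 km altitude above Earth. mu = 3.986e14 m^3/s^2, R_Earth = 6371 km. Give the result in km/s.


r = 6371.0 + 26535.724 = 32906.7240 km = 3.2906724e+07 m
v_esc = sqrt(2*mu/r) = sqrt(2*3.986e14 / 3.2906724e+07)
v_esc = 4921.9967 m/s = 4.9220 km/s

4.9220 km/s


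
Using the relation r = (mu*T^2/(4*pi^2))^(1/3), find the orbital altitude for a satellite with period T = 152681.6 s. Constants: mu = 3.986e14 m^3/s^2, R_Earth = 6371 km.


T = 152681.6 s
r = (mu*T^2/(4*pi^2))^(1/3) = (3.986e14 * 152681.6^2 / (4*pi^2))^(1/3)
r = 6.1742421e+07 m = 61742.4209 km
alt = r - R_E = 61742.4209 - 6371 = 55371.4209 km

55371.4209 km


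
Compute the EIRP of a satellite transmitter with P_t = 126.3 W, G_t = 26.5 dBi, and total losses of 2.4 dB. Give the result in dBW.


Pt = 126.3 W = 21.0140 dBW
EIRP = Pt_dBW + Gt - losses = 21.0140 + 26.5 - 2.4 = 45.1140 dBW

45.1140 dBW


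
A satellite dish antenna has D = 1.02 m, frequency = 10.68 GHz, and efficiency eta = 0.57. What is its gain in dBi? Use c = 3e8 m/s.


lambda = c/f = 3e8 / 1.068e+10 = 0.02808989 m
G = eta*(pi*D/lambda)^2 = 0.57*(pi*1.02/0.02808989)^2
G = 7417.7969 (linear)
G = 10*log10(7417.7969) = 38.7027 dBi

38.7027 dBi


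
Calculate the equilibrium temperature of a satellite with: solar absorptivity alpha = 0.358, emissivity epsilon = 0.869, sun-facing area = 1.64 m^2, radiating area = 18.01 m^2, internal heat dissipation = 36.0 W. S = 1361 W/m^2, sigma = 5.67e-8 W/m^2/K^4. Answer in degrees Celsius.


Numerator = alpha*S*A_sun + Q_int = 0.358*1361*1.64 + 36.0 = 835.0703 W
Denominator = eps*sigma*A_rad = 0.869*5.67e-8*18.01 = 8.8739412e-07 W/K^4
T^4 = 9.4103657e+08 K^4
T = 175.1466 K = -98.0034 C

-98.0034 degrees Celsius


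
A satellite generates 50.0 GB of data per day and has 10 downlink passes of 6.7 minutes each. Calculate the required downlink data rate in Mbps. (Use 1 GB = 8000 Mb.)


total contact time = 10 * 6.7 * 60 = 4020.0000 s
data = 50.0 GB = 400000.0000 Mb
rate = 400000.0000 / 4020.0000 = 99.5025 Mbps

99.5025 Mbps


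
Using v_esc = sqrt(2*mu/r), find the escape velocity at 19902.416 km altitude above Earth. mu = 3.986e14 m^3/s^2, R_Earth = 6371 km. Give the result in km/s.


r = 6371.0 + 19902.416 = 26273.4160 km = 2.6273416e+07 m
v_esc = sqrt(2*mu/r) = sqrt(2*3.986e14 / 2.6273416e+07)
v_esc = 5508.3988 m/s = 5.5084 km/s

5.5084 km/s


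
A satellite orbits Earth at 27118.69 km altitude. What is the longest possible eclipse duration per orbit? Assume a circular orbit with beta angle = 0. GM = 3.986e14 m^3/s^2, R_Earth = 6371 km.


r = 33489.6900 km
T = 1016.5451 min
Eclipse fraction = arcsin(R_E/r)/pi = arcsin(6371.0000/33489.6900)/pi
= arcsin(0.1902377)/pi = 0.06092585
Eclipse duration = 0.06092585 * 1016.5451 = 61.9339 min

61.9339 minutes


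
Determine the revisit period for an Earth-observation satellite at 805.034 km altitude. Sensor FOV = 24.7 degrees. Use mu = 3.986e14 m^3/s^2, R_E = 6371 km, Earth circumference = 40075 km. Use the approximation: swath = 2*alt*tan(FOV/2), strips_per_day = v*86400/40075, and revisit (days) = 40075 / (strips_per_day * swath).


swath = 2*805.034*tan(0.2155482) = 352.5237 km
v = sqrt(mu/r) = 7452.9190 m/s = 7.4529 km/s
strips/day = v*86400/40075 = 7.4529*86400/40075 = 16.0682
coverage/day = strips * swath = 16.0682 * 352.5237 = 5664.4136 km
revisit = 40075 / 5664.4136 = 7.0749 days

7.0749 days


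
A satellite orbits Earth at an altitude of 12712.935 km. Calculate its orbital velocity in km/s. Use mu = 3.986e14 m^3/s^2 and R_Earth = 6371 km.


r = R_E + alt = 6371.0 + 12712.935 = 19083.9350 km = 1.9083935e+07 m
v = sqrt(mu/r) = sqrt(3.986e14 / 1.9083935e+07) = 4570.1945 m/s = 4.5702 km/s

4.5702 km/s


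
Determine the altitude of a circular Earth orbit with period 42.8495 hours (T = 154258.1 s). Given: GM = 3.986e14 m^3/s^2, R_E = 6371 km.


T = 154258.1 s
r = (mu*T^2/(4*pi^2))^(1/3) = (3.986e14 * 154258.1^2 / (4*pi^2))^(1/3)
r = 6.2166703e+07 m = 62166.7034 km
alt = r - R_E = 62166.7034 - 6371 = 55795.7034 km

55795.7034 km


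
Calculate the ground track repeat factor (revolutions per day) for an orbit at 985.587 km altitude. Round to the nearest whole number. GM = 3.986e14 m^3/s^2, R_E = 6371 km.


r = 7.356587e+06 m
T = 2*pi*sqrt(r^3/mu) = 6279.5104 s = 104.6585 min
revs/day = 1440 / 104.6585 = 13.7590
Rounded: 14 revolutions per day

14 revolutions per day


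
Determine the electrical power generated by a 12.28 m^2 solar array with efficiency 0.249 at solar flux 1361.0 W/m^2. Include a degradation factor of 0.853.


P = area * eta * S * degradation
P = 12.28 * 0.249 * 1361.0 * 0.853
P = 3549.8081 W

3549.8081 W


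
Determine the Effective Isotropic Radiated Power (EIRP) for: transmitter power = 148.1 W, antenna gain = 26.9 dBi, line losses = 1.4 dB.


Pt = 148.1 W = 21.7056 dBW
EIRP = Pt_dBW + Gt - losses = 21.7056 + 26.9 - 1.4 = 47.2056 dBW

47.2056 dBW


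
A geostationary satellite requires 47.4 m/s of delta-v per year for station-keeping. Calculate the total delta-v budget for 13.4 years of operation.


dV = rate * years = 47.4 * 13.4
dV = 635.1600 m/s

635.1600 m/s


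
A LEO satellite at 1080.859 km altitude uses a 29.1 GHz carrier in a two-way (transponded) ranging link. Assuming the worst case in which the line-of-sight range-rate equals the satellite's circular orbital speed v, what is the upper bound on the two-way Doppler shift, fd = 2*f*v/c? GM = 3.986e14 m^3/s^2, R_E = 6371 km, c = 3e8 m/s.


r = 7.451859e+06 m
v = sqrt(mu/r) = 7313.6864 m/s (worst-case radial velocity)
f = 29.1 GHz = 2.91e+10 Hz
fd = 2*f*v/c = 2*2.91e+10*7313.6864/3.0e+08
fd = 1.4188552e+06 Hz

1.4189e+06 Hz


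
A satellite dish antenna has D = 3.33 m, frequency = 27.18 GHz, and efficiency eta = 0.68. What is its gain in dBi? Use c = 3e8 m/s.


lambda = c/f = 3e8 / 2.718e+10 = 0.01103753 m
G = eta*(pi*D/lambda)^2 = 0.68*(pi*3.33/0.01103753)^2
G = 610876.6435 (linear)
G = 10*log10(610876.6435) = 57.8595 dBi

57.8595 dBi


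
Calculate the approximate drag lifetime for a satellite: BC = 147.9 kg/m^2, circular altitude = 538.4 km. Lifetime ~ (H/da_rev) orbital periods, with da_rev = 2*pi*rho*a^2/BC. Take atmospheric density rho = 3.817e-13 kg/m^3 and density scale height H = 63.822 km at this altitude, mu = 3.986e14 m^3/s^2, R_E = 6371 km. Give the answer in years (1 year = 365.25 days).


a = R_E + alt = 6909.4000 km = 6.9094e+06 m
da_rev = 2*pi*rho*a^2/BC = 2*pi*3.817e-13*(6.9094e+06)^2/147.9 = 0.774131119 m per revolution
N = H/da_rev = 63822.0000 m / 0.774131119 m = 82443.3981 revolutions
P = 2*pi*sqrt(a^3/mu) = 5715.7303 s
lifetime = N*P = 82443.3981 * 5715.7303 = 4.7122422e+08 s = 5453.9841 days
years = 5453.9841 / 365.25 = 14.9322 years

14.9322 years


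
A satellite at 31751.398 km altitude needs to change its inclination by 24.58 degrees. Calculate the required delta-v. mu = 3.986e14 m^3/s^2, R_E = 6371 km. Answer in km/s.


r = 38122.3980 km = 3.8122398e+07 m
V = sqrt(mu/r) = 3233.5423 m/s
di = 24.58 deg = 0.4290019 rad
dV = 2*V*sin(di/2) = 2*3233.5423*sin(0.214501)
dV = 1376.5827 m/s = 1.3766 km/s

1.3766 km/s


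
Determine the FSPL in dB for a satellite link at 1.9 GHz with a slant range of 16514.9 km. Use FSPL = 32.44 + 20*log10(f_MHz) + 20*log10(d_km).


f = 1.9 GHz = 1900.0000 MHz
d = 16514.9 km
FSPL = 32.44 + 20*log10(1900.0000) + 20*log10(16514.9)
FSPL = 32.44 + 65.5751 + 84.3575
FSPL = 182.3726 dB

182.3726 dB


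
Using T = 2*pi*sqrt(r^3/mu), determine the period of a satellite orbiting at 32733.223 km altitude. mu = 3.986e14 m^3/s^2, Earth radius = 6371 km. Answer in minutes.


r = 39104.2230 km = 3.9104223e+07 m
T = 2*pi*sqrt(r^3/mu) = 2*pi*sqrt(5.9795842e+22 / 3.986e14)
T = 76956.7489 s = 1282.6125 min

1282.6125 minutes


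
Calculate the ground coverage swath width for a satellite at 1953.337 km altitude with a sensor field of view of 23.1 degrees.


FOV = 23.1 deg = 0.4031711 rad
swath = 2 * alt * tan(FOV/2) = 2 * 1953.337 * tan(0.2015855)
swath = 2 * 1953.337 * 0.2043612
swath = 798.3728 km

798.3728 km


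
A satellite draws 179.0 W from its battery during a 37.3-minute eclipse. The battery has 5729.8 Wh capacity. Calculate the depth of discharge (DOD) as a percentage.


E_used = P * t / 60 = 179.0 * 37.3 / 60 = 111.2783 Wh
DOD = E_used / E_total * 100 = 111.2783 / 5729.8 * 100
DOD = 1.9421 %

1.9421 %


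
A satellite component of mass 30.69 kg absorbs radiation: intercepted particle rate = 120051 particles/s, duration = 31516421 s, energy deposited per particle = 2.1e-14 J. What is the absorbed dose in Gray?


Total energy deposited = rate * time * E_per
  = 120051 * 31516421 * 2.1e-14 = 0.07945514 J
Dose = E_total / mass = 0.07945514 / 30.69
Dose = 0.002588958 Gy

0.0026 Gy


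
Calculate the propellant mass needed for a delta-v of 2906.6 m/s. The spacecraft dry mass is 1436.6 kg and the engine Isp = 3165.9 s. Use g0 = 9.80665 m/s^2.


ve = Isp * g0 = 3165.9 * 9.80665 = 31046.873235 m/s
mass ratio = exp(dv/ve) = exp(2906.6/31046.873235) = 1.09814208
m_prop = m_dry * (mr - 1) = 1436.6 * (1.09814208 - 1)
m_prop = 140.9909 kg

140.9909 kg


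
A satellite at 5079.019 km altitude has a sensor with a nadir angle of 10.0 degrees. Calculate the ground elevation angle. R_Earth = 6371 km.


r = R_E + alt = 11450.0190 km
Law of sines in the satellite / Earth-center / ground-point triangle:
  sin(nadir)/R_E = sin(90 + el)/r  =>  cos(el) = (r/R_E)*sin(nadir)
cos(el) = (11450.0190 / 6371.0000) * sin(10.0 deg) = 0.3120821
el = arccos(0.3120821) = 71.8152 deg
(Earth-central angle = 90 - nadir - el = 8.1848 deg)

71.8152 degrees


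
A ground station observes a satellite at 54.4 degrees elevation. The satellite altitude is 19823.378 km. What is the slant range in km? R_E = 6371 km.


h = 19823.378 km, el = 54.4 deg
d = -R_E*sin(el) + sqrt((R_E*sin(el))^2 + 2*R_E*h + h^2)
d = -6371.0000*sin(0.9494591) + sqrt((6371.0000*0.8131008)^2 + 2*6371.0000*19823.378 + 19823.378^2)
d = 20750.2372 km

20750.2372 km


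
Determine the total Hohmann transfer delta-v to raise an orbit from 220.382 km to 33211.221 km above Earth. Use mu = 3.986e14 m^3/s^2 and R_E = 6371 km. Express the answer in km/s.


r1 = 6591.3820 km = 6.591382e+06 m
r2 = 39582.2210 km = 3.9582221e+07 m
dv1 = sqrt(mu/r1)*(sqrt(2*r2/(r1+r2)) - 1) = 2405.9311 m/s
dv2 = sqrt(mu/r2)*(1 - sqrt(2*r1/(r1+r2))) = 1477.7484 m/s
total dv = |dv1| + |dv2| = 2405.9311 + 1477.7484 = 3883.6795 m/s = 3.8837 km/s

3.8837 km/s


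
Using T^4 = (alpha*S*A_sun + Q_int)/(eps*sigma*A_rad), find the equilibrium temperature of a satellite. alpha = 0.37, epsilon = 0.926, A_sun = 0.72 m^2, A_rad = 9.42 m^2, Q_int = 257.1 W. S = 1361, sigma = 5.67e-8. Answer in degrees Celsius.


Numerator = alpha*S*A_sun + Q_int = 0.37*1361*0.72 + 257.1 = 619.6704 W
Denominator = eps*sigma*A_rad = 0.926*5.67e-8*9.42 = 4.9458956e-07 W/K^4
T^4 = 1.2528983e+09 K^4
T = 188.1391 K = -85.0109 C

-85.0109 degrees Celsius


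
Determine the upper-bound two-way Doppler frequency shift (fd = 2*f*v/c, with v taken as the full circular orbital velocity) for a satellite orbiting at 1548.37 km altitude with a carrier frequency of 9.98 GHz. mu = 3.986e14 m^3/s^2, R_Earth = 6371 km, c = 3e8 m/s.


r = 7.91937e+06 m
v = sqrt(mu/r) = 7094.5251 m/s (worst-case radial velocity)
f = 9.98 GHz = 9.98e+09 Hz
fd = 2*f*v/c = 2*9.98e+09*7094.5251/3.0e+08
fd = 472022.4040 Hz

472022.4040 Hz


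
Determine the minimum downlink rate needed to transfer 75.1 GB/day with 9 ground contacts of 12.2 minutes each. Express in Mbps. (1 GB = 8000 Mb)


total contact time = 9 * 12.2 * 60 = 6588.0000 s
data = 75.1 GB = 600800.0000 Mb
rate = 600800.0000 / 6588.0000 = 91.1961 Mbps

91.1961 Mbps


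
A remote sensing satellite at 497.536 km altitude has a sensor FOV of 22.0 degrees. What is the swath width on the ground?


FOV = 22.0 deg = 0.3839724 rad
swath = 2 * alt * tan(FOV/2) = 2 * 497.536 * tan(0.1919862)
swath = 2 * 497.536 * 0.1943803
swath = 193.4224 km

193.4224 km


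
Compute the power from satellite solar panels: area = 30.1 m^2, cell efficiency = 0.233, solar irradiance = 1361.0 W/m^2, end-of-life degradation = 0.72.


P = area * eta * S * degradation
P = 30.1 * 0.233 * 1361.0 * 0.72
P = 6872.4729 W

6872.4729 W


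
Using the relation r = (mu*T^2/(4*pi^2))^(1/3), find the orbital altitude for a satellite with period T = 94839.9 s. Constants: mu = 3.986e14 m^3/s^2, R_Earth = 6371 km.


T = 94839.9 s
r = (mu*T^2/(4*pi^2))^(1/3) = (3.986e14 * 94839.9^2 / (4*pi^2))^(1/3)
r = 4.4948987e+07 m = 44948.9872 km
alt = r - R_E = 44948.9872 - 6371 = 38577.9872 km

38577.9872 km


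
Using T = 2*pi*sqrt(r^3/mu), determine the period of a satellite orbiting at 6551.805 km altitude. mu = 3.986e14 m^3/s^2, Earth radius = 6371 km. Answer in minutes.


r = 12922.8050 km = 1.2922805e+07 m
T = 2*pi*sqrt(r^3/mu) = 2*pi*sqrt(2.1580941e+21 / 3.986e14)
T = 14619.9675 s = 243.6661 min

243.6661 minutes


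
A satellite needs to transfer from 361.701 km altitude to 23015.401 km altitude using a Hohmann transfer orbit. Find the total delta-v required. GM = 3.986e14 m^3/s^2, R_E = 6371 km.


r1 = 6732.7010 km = 6.732701e+06 m
r2 = 29386.4010 km = 2.9386401e+07 m
dv1 = sqrt(mu/r1)*(sqrt(2*r2/(r1+r2)) - 1) = 2120.6907 m/s
dv2 = sqrt(mu/r2)*(1 - sqrt(2*r1/(r1+r2))) = 1434.2203 m/s
total dv = |dv1| + |dv2| = 2120.6907 + 1434.2203 = 3554.9110 m/s = 3.5549 km/s

3.5549 km/s


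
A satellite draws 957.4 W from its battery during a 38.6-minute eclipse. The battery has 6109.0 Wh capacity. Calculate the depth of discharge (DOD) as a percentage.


E_used = P * t / 60 = 957.4 * 38.6 / 60 = 615.9273 Wh
DOD = E_used / E_total * 100 = 615.9273 / 6109.0 * 100
DOD = 10.0823 %

10.0823 %


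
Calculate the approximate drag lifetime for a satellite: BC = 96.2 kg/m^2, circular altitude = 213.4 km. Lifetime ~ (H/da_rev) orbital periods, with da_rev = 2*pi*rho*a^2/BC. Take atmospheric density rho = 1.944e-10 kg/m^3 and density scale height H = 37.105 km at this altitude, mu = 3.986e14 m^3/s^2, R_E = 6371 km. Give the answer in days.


a = R_E + alt = 6584.4000 km = 6.5844e+06 m
da_rev = 2*pi*rho*a^2/BC = 2*pi*1.944e-10*(6.5844e+06)^2/96.2 = 550.469764 m per revolution
N = H/da_rev = 37105.0000 m / 550.469764 m = 67.4061 revolutions
P = 2*pi*sqrt(a^3/mu) = 5317.2310 s
lifetime = N*P = 67.4061 * 5317.2310 = 358413.6136 s = 4.1483 days

4.1483 days


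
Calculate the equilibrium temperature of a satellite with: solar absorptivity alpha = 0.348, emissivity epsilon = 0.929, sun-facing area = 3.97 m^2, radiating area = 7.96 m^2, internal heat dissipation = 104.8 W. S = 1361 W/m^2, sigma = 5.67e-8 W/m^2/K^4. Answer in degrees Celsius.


Numerator = alpha*S*A_sun + Q_int = 0.348*1361*3.97 + 104.8 = 1985.1032 W
Denominator = eps*sigma*A_rad = 0.929*5.67e-8*7.96 = 4.1928743e-07 W/K^4
T^4 = 4.7344686e+09 K^4
T = 262.3118 K = -10.8382 C

-10.8382 degrees Celsius


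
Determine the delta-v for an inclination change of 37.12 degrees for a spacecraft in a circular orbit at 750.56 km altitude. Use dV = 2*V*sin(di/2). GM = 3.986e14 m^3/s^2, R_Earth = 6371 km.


r = 7121.5600 km = 7.12156e+06 m
V = sqrt(mu/r) = 7481.3690 m/s
di = 37.12 deg = 0.6478662 rad
dV = 2*V*sin(di/2) = 2*7481.3690*sin(0.3239331)
dV = 4762.6031 m/s = 4.7626 km/s

4.7626 km/s


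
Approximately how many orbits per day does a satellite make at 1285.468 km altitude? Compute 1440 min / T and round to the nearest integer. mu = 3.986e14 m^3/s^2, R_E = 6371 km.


r = 7.656468e+06 m
T = 2*pi*sqrt(r^3/mu) = 6667.3604 s = 111.1227 min
revs/day = 1440 / 111.1227 = 12.9587
Rounded: 13 revolutions per day

13 revolutions per day


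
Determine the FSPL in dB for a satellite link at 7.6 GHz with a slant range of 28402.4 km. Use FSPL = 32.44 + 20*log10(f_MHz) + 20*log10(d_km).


f = 7.6 GHz = 7600.0000 MHz
d = 28402.4 km
FSPL = 32.44 + 20*log10(7600.0000) + 20*log10(28402.4)
FSPL = 32.44 + 77.6163 + 89.0671
FSPL = 199.1234 dB

199.1234 dB


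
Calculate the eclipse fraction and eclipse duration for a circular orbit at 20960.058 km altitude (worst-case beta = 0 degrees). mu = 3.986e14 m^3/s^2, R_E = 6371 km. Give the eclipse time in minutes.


r = 27331.0580 km
T = 749.4534 min
Eclipse fraction = arcsin(R_E/r)/pi = arcsin(6371.0000/27331.0580)/pi
= arcsin(0.2331048)/pi = 0.07488851
Eclipse duration = 0.07488851 * 749.4534 = 56.1254 min

56.1254 minutes


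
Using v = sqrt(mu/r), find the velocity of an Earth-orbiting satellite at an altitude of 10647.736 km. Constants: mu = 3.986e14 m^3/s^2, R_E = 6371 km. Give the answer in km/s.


r = R_E + alt = 6371.0 + 10647.736 = 17018.7360 km = 1.7018736e+07 m
v = sqrt(mu/r) = sqrt(3.986e14 / 1.7018736e+07) = 4839.5502 m/s = 4.8396 km/s

4.8396 km/s


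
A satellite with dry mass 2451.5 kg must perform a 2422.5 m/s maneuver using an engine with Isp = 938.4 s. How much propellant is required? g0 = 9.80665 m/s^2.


ve = Isp * g0 = 938.4 * 9.80665 = 9202.560360 m/s
mass ratio = exp(dv/ve) = exp(2422.5/9202.560360) = 1.30114150
m_prop = m_dry * (mr - 1) = 2451.5 * (1.30114150 - 1)
m_prop = 738.2484 kg

738.2484 kg


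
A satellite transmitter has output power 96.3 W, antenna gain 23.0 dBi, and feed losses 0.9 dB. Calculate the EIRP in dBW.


Pt = 96.3 W = 19.8363 dBW
EIRP = Pt_dBW + Gt - losses = 19.8363 + 23.0 - 0.9 = 41.9363 dBW

41.9363 dBW


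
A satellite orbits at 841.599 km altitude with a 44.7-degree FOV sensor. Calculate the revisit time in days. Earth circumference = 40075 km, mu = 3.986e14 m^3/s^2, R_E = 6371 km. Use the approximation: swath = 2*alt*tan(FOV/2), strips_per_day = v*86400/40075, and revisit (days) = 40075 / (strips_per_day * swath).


swath = 2*841.599*tan(0.3900811) = 692.0464 km
v = sqrt(mu/r) = 7434.0034 m/s = 7.4340 km/s
strips/day = v*86400/40075 = 7.4340*86400/40075 = 16.0274
coverage/day = strips * swath = 16.0274 * 692.0464 = 11091.7011 km
revisit = 40075 / 11091.7011 = 3.6131 days

3.6131 days


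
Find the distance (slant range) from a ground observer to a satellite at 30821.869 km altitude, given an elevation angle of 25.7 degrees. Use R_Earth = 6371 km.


h = 30821.869 km, el = 25.7 deg
d = -R_E*sin(el) + sqrt((R_E*sin(el))^2 + 2*R_E*h + h^2)
d = -6371.0000*sin(0.4485496) + sqrt((6371.0000*0.4336591)^2 + 2*6371.0000*30821.869 + 30821.869^2)
d = 33984.3097 km

33984.3097 km


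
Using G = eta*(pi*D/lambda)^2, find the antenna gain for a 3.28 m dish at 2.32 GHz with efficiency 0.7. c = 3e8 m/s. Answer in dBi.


lambda = c/f = 3e8 / 2.32e+09 = 0.1293103 m
G = eta*(pi*D/lambda)^2 = 0.7*(pi*3.28/0.1293103)^2
G = 4445.0734 (linear)
G = 10*log10(4445.0734) = 36.4788 dBi

36.4788 dBi


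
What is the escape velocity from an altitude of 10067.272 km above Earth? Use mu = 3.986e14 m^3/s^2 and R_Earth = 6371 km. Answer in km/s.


r = 6371.0 + 10067.272 = 16438.2720 km = 1.6438272e+07 m
v_esc = sqrt(2*mu/r) = sqrt(2*3.986e14 / 1.6438272e+07)
v_esc = 6963.9487 m/s = 6.9639 km/s

6.9639 km/s


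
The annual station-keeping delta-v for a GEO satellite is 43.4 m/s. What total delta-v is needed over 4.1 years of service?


dV = rate * years = 43.4 * 4.1
dV = 177.9400 m/s

177.9400 m/s


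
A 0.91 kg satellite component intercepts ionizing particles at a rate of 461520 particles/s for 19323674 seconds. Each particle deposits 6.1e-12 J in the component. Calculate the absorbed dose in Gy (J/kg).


Total energy deposited = rate * time * E_per
  = 461520 * 19323674 * 6.1e-12 = 54.4014 J
Dose = E_total / mass = 54.4014 / 0.91
Dose = 59.7818 Gy

59.7818 Gy


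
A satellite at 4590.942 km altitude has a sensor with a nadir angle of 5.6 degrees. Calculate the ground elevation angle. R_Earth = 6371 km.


r = R_E + alt = 10961.9420 km
Law of sines in the satellite / Earth-center / ground-point triangle:
  sin(nadir)/R_E = sin(90 + el)/r  =>  cos(el) = (r/R_E)*sin(nadir)
cos(el) = (10961.9420 / 6371.0000) * sin(5.6 deg) = 0.1679011
el = arccos(0.1679011) = 80.3342 deg
(Earth-central angle = 90 - nadir - el = 4.0658 deg)

80.3342 degrees


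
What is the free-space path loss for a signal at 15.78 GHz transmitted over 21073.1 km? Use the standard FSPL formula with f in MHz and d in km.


f = 15.78 GHz = 15780.0000 MHz
d = 21073.1 km
FSPL = 32.44 + 20*log10(15780.0000) + 20*log10(21073.1)
FSPL = 32.44 + 83.9621 + 86.4746
FSPL = 202.8767 dB

202.8767 dB


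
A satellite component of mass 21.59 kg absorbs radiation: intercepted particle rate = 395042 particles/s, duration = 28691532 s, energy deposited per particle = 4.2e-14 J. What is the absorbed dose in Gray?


Total energy deposited = rate * time * E_per
  = 395042 * 28691532 * 4.2e-14 = 0.4760431 J
Dose = E_total / mass = 0.4760431 / 21.59
Dose = 0.02204924 Gy

0.0220 Gy


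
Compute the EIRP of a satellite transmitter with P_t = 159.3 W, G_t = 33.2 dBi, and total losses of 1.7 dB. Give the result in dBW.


Pt = 159.3 W = 22.0222 dBW
EIRP = Pt_dBW + Gt - losses = 22.0222 + 33.2 - 1.7 = 53.5222 dBW

53.5222 dBW


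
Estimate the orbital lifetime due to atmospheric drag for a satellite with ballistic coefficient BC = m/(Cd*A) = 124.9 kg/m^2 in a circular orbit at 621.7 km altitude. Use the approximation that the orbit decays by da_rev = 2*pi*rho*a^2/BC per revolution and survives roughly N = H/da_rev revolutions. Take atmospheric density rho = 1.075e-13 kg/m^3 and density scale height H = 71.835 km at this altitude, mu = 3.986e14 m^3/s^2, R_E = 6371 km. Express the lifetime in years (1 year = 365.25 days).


a = R_E + alt = 6992.7000 km = 6.9927e+06 m
da_rev = 2*pi*rho*a^2/BC = 2*pi*1.075e-13*(6.9927e+06)^2/124.9 = 0.264433021 m per revolution
N = H/da_rev = 71835.0000 m / 0.264433021 m = 271656.6925 revolutions
P = 2*pi*sqrt(a^3/mu) = 5819.4048 s
lifetime = N*P = 271656.6925 * 5819.4048 = 1.5808803e+09 s = 18297.2252 days
years = 18297.2252 / 365.25 = 50.0951 years

50.0951 years


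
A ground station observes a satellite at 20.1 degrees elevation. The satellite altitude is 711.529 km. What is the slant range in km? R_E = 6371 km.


h = 711.529 km, el = 20.1 deg
d = -R_E*sin(el) + sqrt((R_E*sin(el))^2 + 2*R_E*h + h^2)
d = -6371.0000*sin(0.3508112) + sqrt((6371.0000*0.3436597)^2 + 2*6371.0000*711.529 + 711.529^2)
d = 1600.8334 km

1600.8334 km


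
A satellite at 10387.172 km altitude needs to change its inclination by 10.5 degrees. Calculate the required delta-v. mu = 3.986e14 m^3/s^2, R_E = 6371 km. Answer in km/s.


r = 16758.1720 km = 1.6758172e+07 m
V = sqrt(mu/r) = 4877.0289 m/s
di = 10.5 deg = 0.1832596 rad
dV = 2*V*sin(di/2) = 2*4877.0289*sin(0.09162979)
dV = 892.5121 m/s = 0.8925121 km/s

0.8925 km/s


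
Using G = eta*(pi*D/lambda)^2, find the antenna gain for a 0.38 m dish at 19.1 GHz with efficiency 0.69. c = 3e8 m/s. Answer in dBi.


lambda = c/f = 3e8 / 1.91e+10 = 0.01570681 m
G = eta*(pi*D/lambda)^2 = 0.69*(pi*0.38/0.01570681)^2
G = 3986.0272 (linear)
G = 10*log10(3986.0272) = 36.0054 dBi

36.0054 dBi


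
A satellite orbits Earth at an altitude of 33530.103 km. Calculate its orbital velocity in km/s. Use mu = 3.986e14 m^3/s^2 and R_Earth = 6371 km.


r = R_E + alt = 6371.0 + 33530.103 = 39901.1030 km = 3.9901103e+07 m
v = sqrt(mu/r) = sqrt(3.986e14 / 3.9901103e+07) = 3160.6485 m/s = 3.1606 km/s

3.1606 km/s


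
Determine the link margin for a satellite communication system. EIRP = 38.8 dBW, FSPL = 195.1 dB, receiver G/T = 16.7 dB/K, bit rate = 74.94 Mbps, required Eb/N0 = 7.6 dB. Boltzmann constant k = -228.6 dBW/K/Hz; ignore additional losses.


C/N0 = EIRP - FSPL + G/T - k = 38.8 - 195.1 + 16.7 - (-228.6)
C/N0 = 89.0000 dB-Hz
R_b = 74.94 Mbps = 7.494e+07 bps -> 10*log10(R_b) = 78.7471 dB-Hz
Eb/N0 = C/N0 - 10*log10(R_b) = 89.0000 - 78.7471 = 10.2529 dB
Margin = Eb/N0 - Eb/N0_req = 10.2529 - 7.6 = 2.6529 dB (link closes)

2.6529 dB


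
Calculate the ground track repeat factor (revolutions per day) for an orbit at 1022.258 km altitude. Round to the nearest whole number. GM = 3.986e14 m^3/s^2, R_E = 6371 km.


r = 7.393258e+06 m
T = 2*pi*sqrt(r^3/mu) = 6326.5219 s = 105.4420 min
revs/day = 1440 / 105.4420 = 13.6568
Rounded: 14 revolutions per day

14 revolutions per day


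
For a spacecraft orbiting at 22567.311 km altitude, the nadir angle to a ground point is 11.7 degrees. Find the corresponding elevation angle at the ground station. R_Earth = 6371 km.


r = R_E + alt = 28938.3110 km
Law of sines in the satellite / Earth-center / ground-point triangle:
  sin(nadir)/R_E = sin(90 + el)/r  =>  cos(el) = (r/R_E)*sin(nadir)
cos(el) = (28938.3110 / 6371.0000) * sin(11.7 deg) = 0.921099
el = arccos(0.921099) = 22.9127 deg
(Earth-central angle = 90 - nadir - el = 55.3873 deg)

22.9127 degrees


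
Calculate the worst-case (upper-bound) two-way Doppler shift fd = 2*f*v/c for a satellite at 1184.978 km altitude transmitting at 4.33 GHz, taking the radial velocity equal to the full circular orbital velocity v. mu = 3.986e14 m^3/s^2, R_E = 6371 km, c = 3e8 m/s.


r = 7.555978e+06 m
v = sqrt(mu/r) = 7263.1214 m/s (worst-case radial velocity)
f = 4.33 GHz = 4.33e+09 Hz
fd = 2*f*v/c = 2*4.33e+09*7263.1214/3.0e+08
fd = 209662.1052 Hz

209662.1052 Hz
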